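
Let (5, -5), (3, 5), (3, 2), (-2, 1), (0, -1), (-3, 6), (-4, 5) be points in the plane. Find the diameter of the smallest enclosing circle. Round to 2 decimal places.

The farthest pair is (5, -5)–(-3, 6) with squared distance 185. The circle on this segment as diameter has centre (1, 0.5) and r² = 185/4 = 46.25.
Check (3, 5): distance² to centre = 24.25 ≤ 46.25, so it lies inside.
All remaining points lie in this disk, and no smaller disk contains both endpoints, so this is the minimum enclosing circle.
Diameter = 2r = 2√(46.25) ≈ 13.60.

13.60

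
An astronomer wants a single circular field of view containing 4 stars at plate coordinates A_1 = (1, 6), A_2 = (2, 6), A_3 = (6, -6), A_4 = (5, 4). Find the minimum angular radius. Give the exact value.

By Welzl's lemma the MEC is supported by two points (diametrically opposite) or three points (on a circumcircle).
The farthest pair is A_1–A_3 with squared distance 169. The circle on this segment as diameter has centre (3.5, 0) and r² = 169/4 = 42.25.
Check A_2: distance² to centre = 38.25 ≤ 42.25, so it lies inside.
All remaining points lie in this disk, and no smaller disk contains both endpoints, so this is the minimum enclosing circle.
r = √(42.25) = 6.5.

6.5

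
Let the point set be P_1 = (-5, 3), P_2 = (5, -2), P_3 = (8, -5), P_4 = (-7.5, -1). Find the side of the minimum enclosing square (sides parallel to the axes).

15.5

The bounding box has width 15.5 and height 8.
An axis-aligned square enclosing the set must have side ≥ max(width, height).
So the minimum side is max(15.5, 8) = 15.5.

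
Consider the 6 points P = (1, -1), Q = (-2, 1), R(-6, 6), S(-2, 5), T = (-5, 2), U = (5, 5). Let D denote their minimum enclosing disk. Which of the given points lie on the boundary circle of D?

The minimum enclosing circle of a finite set is fixed by two of the points (as a diameter) or three (as a circumcircle).
The minimum enclosing circle is determined by three boundary points: P, R, U.
Their circumcentre is (-0.6, 4.4) with r² = 31.72.
The farthest remaining point T is at distance² 25.12 ≤ 31.72.
The points at distance exactly r from the centre are P, R, U — 3 points.

P, R, U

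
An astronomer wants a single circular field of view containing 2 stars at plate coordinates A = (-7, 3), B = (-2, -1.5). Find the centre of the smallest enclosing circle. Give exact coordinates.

(-4.5, 0.75)

The smallest circle enclosing two points has them as diameter endpoints.
Centre = midpoint = (-4.5, 0.75); r² = |AB|²/4 = 45.25/4 = 11.3125.
Centre = (-4.5, 0.75).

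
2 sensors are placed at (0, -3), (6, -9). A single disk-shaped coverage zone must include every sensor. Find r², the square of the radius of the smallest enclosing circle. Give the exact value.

The smallest circle enclosing two points has them as diameter endpoints.
Centre = midpoint = (3, -6); r² = |(0, -3)−(6, -9)|²/4 = 72/4 = 18.

18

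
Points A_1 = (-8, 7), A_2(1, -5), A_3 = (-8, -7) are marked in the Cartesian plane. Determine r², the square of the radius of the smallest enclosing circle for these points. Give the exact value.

Side lengths²: A_1A_2² = 225, A_1A_3² = 196, A_2A_3² = 85.
Since A_1A_2² = 225 < 196 + 85 = 281, the triangle is acute, so the smallest enclosing circle is the circumcircle.
Circumcentre = (-29/6, 0), r² = 2125/36.

2125/36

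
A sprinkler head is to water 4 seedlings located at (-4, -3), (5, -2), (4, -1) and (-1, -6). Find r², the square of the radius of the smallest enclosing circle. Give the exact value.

20.5

A smallest enclosing disk is always determined by at most three of the input points on its boundary.
The farthest pair is (-4, -3)–(5, -2) with squared distance 82. The circle on this segment as diameter has centre (0.5, -2.5) and r² = 82/4 = 20.5.
Check (4, -1): distance² to centre = 14.5 ≤ 20.5, so it lies inside.
All remaining points lie in this disk, and no smaller disk contains both endpoints, so this is the minimum enclosing circle.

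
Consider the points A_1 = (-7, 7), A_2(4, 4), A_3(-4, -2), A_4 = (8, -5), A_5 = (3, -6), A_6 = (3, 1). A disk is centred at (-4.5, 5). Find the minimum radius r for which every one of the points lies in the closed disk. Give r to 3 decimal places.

16.008

The required radius is the distance from (-4.5, 5) to the farthest point.
Squared distances: 10.25, 73.25, 49.25, 256.25, 177.25, 72.25.
Maximum is 256.25, attained at A_4.
r = √(256.25) ≈ 16.008.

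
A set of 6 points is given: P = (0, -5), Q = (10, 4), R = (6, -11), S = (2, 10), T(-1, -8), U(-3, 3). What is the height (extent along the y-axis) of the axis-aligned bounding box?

21

max y = 10, min y = -11, so height = 21.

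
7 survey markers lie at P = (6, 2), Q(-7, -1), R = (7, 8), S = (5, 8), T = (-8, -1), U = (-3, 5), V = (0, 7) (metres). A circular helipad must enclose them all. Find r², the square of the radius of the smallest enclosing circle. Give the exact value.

76.5

A smallest enclosing disk is always determined by at most three of the input points on its boundary.
The farthest pair is R–T with squared distance 306. The circle on this segment as diameter has centre (-0.5, 3.5) and r² = 306/4 = 76.5.
Check P: distance² to centre = 44.5 ≤ 76.5, so it lies inside.
All remaining points lie in this disk, and no smaller disk contains both endpoints, so this is the minimum enclosing circle.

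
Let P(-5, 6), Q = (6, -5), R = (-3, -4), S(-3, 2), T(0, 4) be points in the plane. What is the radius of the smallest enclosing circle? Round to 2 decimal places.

7.78

The minimum enclosing circle of a finite set is fixed by two of the points (as a diameter) or three (as a circumcircle).
The farthest pair is P–Q with squared distance 242. The circle on this segment as diameter has centre (0.5, 0.5) and r² = 242/4 = 60.5.
Check R: distance² to centre = 32.5 ≤ 60.5, so it lies inside.
All remaining points lie in this disk, and no smaller disk contains both endpoints, so this is the minimum enclosing circle.
r = √(60.5) ≈ 7.78.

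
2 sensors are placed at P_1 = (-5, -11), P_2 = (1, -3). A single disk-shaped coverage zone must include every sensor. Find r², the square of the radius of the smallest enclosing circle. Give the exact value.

The smallest circle enclosing two points has them as diameter endpoints.
Centre = midpoint = (-2, -7); r² = |P_1P_2|²/4 = 100/4 = 25.

25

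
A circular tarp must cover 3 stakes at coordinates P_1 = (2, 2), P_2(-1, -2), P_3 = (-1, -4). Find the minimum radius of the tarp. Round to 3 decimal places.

Side lengths²: P_1P_2² = 25, P_1P_3² = 45, P_2P_3² = 4.
Since P_1P_3² = 45 ≥ 25 + 4 = 29, the angle opposite P_1P_3 is not acute, so the smallest enclosing circle has P_1P_3 as diameter.
Centre = midpoint of P_1P_3 = (0.5, -1), r² = 45/4 = 11.25.
r = √(11.25) ≈ 3.354.

3.354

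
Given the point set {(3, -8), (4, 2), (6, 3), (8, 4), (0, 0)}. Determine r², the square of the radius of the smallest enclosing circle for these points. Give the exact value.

By Welzl's lemma the MEC is supported by two points (diametrically opposite) or three points (on a circumcircle).
The farthest pair is (3, -8)–(8, 4) with squared distance 169. The circle on this segment as diameter has centre (5.5, -2) and r² = 169/4 = 42.25.
Check (4, 2): distance² to centre = 18.25 ≤ 42.25, so it lies inside.
All remaining points lie in this disk, and no smaller disk contains both endpoints, so this is the minimum enclosing circle.

42.25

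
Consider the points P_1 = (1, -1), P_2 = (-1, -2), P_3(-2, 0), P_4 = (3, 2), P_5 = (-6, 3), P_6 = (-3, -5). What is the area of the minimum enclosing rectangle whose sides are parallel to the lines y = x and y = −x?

71.5

In coordinates u = x + y, v = x − y the rectangle is axis-aligned; the map (x,y)→(u,v) scales areas by 2.
u-values: 0, -3, -2, 5, -3, -8; range = 5 − (-8) = 13.
v-values: 2, 1, -2, 1, -9, 2; range = 2 − (-9) = 11.
Area = (13 × 11) / 2 = 71.5.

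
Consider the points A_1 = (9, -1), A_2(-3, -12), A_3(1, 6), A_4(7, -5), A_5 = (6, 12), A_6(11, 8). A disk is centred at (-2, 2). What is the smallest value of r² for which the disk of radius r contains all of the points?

205

The required radius is the distance from (-2, 2) to the farthest point.
Squared distances: 130, 197, 25, 130, 164, 205.
Maximum is 205, attained at A_6.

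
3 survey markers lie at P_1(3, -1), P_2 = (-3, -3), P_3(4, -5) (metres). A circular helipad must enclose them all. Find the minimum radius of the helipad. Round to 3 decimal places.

3.651

Side lengths²: P_1P_2² = 40, P_1P_3² = 17, P_2P_3² = 53.
Since P_2P_3² = 53 < 40 + 17 = 57, the triangle is acute, so the smallest enclosing circle is the circumcircle.
Circumcentre = (15/26, -97/26), r² = 4505/338.
r = √(4505/338) ≈ 3.651.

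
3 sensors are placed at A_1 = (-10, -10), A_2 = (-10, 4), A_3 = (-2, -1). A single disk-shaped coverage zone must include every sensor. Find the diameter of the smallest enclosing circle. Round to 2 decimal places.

Side lengths²: A_1A_2² = 196, A_1A_3² = 145, A_2A_3² = 89.
Since A_1A_2² = 196 < 145 + 89 = 234, the triangle is acute, so the smallest enclosing circle is the circumcircle.
Circumcentre = (-8.8125, -3), r² = 50.41015625.
Diameter = 2r = 2√(50.41015625) ≈ 14.20.

14.20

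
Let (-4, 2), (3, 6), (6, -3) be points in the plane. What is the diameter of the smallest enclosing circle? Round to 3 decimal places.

11.402

Call the three points A, B, C in the order given.
Side lengths²: AB² = 65, AC² = 125, BC² = 90.
Since AC² = 125 < 90 + 65 = 155, the triangle is acute, so the smallest enclosing circle is the circumcircle.
Circumcentre = (1.5, 0.5), r² = 32.5.
Diameter = 2r = 2√(32.5) ≈ 11.402.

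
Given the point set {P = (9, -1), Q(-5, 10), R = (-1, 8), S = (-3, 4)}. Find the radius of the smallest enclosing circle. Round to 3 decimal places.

The farthest pair is P–Q with squared distance 317. The circle on this segment as diameter has centre (2, 4.5) and r² = 317/4 = 79.25.
Check R: distance² to centre = 21.25 ≤ 79.25, so it lies inside.
All remaining points lie in this disk, and no smaller disk contains both endpoints, so this is the minimum enclosing circle.
r = √(79.25) ≈ 8.902.

8.902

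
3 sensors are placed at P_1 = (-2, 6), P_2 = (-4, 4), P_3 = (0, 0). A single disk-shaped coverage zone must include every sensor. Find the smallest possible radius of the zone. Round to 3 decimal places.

3.162

Side lengths²: P_1P_2² = 8, P_1P_3² = 40, P_2P_3² = 32.
Since P_1P_3² = 40 ≥ 32 + 8 = 40, the angle opposite P_1P_3 is not acute, so the smallest enclosing circle has P_1P_3 as diameter.
Centre = midpoint of P_1P_3 = (-1, 3), r² = 40/4 = 10.
r = √10 ≈ 3.162.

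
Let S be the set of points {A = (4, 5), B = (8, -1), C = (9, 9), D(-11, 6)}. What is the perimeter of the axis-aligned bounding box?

60

Width = max x − min x = 9 − (-11) = 20.
Height = max y − min y = 9 − (-1) = 10.
Perimeter = 2(20 + 10) = 60.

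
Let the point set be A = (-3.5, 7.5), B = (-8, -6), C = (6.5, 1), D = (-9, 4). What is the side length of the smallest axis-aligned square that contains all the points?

15.5

The bounding box has width 15.5 and height 13.5.
An axis-aligned square enclosing the set must have side ≥ max(width, height).
So the minimum side is max(15.5, 13.5) = 15.5.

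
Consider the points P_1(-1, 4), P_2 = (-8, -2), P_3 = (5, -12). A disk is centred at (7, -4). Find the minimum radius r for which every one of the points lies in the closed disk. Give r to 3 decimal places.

The required radius is the distance from (7, -4) to the farthest point.
Squared distances: 128, 229, 68.
Maximum is 229, attained at P_2.
r = √229 ≈ 15.133.

15.133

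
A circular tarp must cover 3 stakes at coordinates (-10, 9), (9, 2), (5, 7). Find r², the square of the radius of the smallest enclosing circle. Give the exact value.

Call the three points A, B, C in the order given.
Side lengths²: AB² = 410, AC² = 229, BC² = 41.
Since AB² = 410 ≥ 229 + 41 = 270, the angle opposite AB is not acute, so the smallest enclosing circle has AB as diameter.
Centre = midpoint of AB = (-0.5, 5.5), r² = 410/4 = 102.5.

102.5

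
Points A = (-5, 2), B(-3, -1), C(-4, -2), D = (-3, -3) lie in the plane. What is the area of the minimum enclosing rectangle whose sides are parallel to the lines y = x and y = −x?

10.5

In coordinates u = x + y, v = x − y the rectangle is axis-aligned; the map (x,y)→(u,v) scales areas by 2.
u-values: -3, -4, -6, -6; range = -3 − (-6) = 3.
v-values: -7, -2, -2, 0; range = 0 − (-7) = 7.
Area = (3 × 7) / 2 = 10.5.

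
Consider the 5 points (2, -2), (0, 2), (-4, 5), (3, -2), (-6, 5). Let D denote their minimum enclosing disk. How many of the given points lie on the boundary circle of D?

A smallest enclosing disk is always determined by at most three of the input points on its boundary.
The farthest pair is (3, -2)–(-6, 5) with squared distance 130. The circle on this segment as diameter has centre (-1.5, 1.5) and r² = 130/4 = 32.5.
Check (2, -2): distance² to centre = 24.5 ≤ 32.5, so it lies inside.
All remaining points lie in this disk, and no smaller disk contains both endpoints, so this is the minimum enclosing circle.
The points at distance exactly r from the centre are (3, -2), (-6, 5) — 2 points.

2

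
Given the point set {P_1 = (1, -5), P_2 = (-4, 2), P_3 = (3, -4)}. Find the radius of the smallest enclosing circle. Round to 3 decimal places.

Side lengths²: P_1P_2² = 74, P_1P_3² = 5, P_2P_3² = 85.
Since P_2P_3² = 85 ≥ 74 + 5 = 79, the angle opposite P_2P_3 is not acute, so the smallest enclosing circle has P_2P_3 as diameter.
Centre = midpoint of P_2P_3 = (-0.5, -1), r² = 85/4 = 21.25.
r = √(21.25) ≈ 4.610.

4.610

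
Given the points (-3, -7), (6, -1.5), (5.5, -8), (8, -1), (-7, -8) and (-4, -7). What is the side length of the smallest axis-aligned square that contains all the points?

The bounding box has width 15 and height 7.
An axis-aligned square enclosing the set must have side ≥ max(width, height).
So the minimum side is max(15, 7) = 15.

15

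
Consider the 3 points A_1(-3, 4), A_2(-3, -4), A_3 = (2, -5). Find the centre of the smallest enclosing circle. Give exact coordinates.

Side lengths²: A_1A_2² = 64, A_1A_3² = 106, A_2A_3² = 26.
Since A_1A_3² = 106 ≥ 64 + 26 = 90, the angle opposite A_1A_3 is not acute, so the smallest enclosing circle has A_1A_3 as diameter.
Centre = midpoint of A_1A_3 = (-0.5, -0.5), r² = 106/4 = 26.5.
Centre = (-0.5, -0.5).

(-0.5, -0.5)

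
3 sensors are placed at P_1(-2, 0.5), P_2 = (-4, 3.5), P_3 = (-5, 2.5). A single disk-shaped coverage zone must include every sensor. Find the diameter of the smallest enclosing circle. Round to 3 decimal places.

Side lengths²: P_1P_2² = 13, P_1P_3² = 13, P_2P_3² = 2.
Since P_1P_3² = 13 < 13 + 2 = 15, the triangle is acute, so the smallest enclosing circle is the circumcircle.
Circumcentre = (-3.3, 1.8), r² = 3.38.
Diameter = 2r = 2√(3.38) ≈ 3.677.

3.677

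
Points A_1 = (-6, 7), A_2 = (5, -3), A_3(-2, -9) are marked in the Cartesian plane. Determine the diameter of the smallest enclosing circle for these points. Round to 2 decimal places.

16.62

Side lengths²: A_1A_2² = 221, A_1A_3² = 272, A_2A_3² = 85.
Since A_1A_3² = 272 < 221 + 85 = 306, the triangle is acute, so the smallest enclosing circle is the circumcircle.
Circumcentre = (-3, -0.75), r² = 69.0625.
Diameter = 2r = 2√(69.0625) ≈ 16.62.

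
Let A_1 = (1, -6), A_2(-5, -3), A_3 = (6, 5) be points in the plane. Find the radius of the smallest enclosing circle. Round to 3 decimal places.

6.805

Side lengths²: A_1A_2² = 45, A_1A_3² = 146, A_2A_3² = 185.
Since A_2A_3² = 185 < 146 + 45 = 191, the triangle is acute, so the smallest enclosing circle is the circumcircle.
Circumcentre = (35/54, 43/54), r² = 67525/1458.
r = √(67525/1458) ≈ 6.805.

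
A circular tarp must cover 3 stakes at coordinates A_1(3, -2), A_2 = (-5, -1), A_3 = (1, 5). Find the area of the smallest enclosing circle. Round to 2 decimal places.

66.81

Side lengths²: A_1A_2² = 65, A_1A_3² = 53, A_2A_3² = 72.
Since A_2A_3² = 72 < 65 + 53 = 118, the triangle is acute, so the smallest enclosing circle is the circumcircle.
Circumcentre = (-13/18, 13/18), r² = 3445/162.
Area = π·r² = π·3445/162 ≈ 66.81.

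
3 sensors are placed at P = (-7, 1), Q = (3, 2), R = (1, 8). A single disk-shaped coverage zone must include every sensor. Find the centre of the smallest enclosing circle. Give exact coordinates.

Side lengths²: PQ² = 101, PR² = 113, QR² = 40.
Since PR² = 113 < 101 + 40 = 141, the triangle is acute, so the smallest enclosing circle is the circumcircle.
Circumcentre = (-137/62, 223/62), r² = 57065/1922.
Centre = (-137/62, 223/62).

(-137/62, 223/62)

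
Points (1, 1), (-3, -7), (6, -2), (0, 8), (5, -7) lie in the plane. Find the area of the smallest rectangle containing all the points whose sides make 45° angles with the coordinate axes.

180

In coordinates u = x + y, v = x − y the rectangle is axis-aligned; the map (x,y)→(u,v) scales areas by 2.
u-values: 2, -10, 4, 8, -2; range = 8 − (-10) = 18.
v-values: 0, 4, 8, -8, 12; range = 12 − (-8) = 20.
Area = (18 × 20) / 2 = 180.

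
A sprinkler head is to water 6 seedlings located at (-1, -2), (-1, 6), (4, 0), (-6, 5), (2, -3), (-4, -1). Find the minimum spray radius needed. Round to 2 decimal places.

By Welzl's lemma the MEC is supported by two points (diametrically opposite) or three points (on a circumcircle).
The minimum enclosing circle is determined by three boundary points: (4, 0), (-6, 5), (2, -3).
Their circumcentre is (-1.5, 1.5) with r² = 32.5.
The farthest remaining point (-1, 6) is at distance² 20.5 ≤ 32.5.
r = √(32.5) ≈ 5.70.

5.70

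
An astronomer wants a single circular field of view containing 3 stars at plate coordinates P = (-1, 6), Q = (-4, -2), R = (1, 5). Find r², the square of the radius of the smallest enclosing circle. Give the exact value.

13505/722

Side lengths²: PQ² = 73, PR² = 5, QR² = 74.
Since QR² = 74 < 73 + 5 = 78, the triangle is acute, so the smallest enclosing circle is the circumcircle.
Circumcentre = (-71/38, 67/38), r² = 13505/722.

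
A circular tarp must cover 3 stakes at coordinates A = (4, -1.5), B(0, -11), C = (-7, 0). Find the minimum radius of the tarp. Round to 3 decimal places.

Side lengths²: AB² = 106.25, AC² = 123.25, BC² = 170.
Since BC² = 170 < 123.25 + 106.25 = 229.5, the triangle is acute, so the smallest enclosing circle is the circumcircle.
Circumcentre = (-105/52, -237/52), r² = 61625/1352.
r = √(61625/1352) ≈ 6.751.

6.751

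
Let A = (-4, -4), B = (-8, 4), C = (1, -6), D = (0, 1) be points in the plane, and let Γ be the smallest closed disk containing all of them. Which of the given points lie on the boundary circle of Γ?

A smallest enclosing disk is always determined by at most three of the input points on its boundary.
The farthest pair is B–C with squared distance 181. The circle on this segment as diameter has centre (-3.5, -1) and r² = 181/4 = 45.25.
Check A: distance² to centre = 9.25 ≤ 45.25, so it lies inside.
All remaining points lie in this disk, and no smaller disk contains both endpoints, so this is the minimum enclosing circle.
The points at distance exactly r from the centre are B, C — 2 points.

B, C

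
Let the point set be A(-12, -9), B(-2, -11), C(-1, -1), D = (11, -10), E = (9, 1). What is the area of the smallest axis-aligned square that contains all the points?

The bounding box has width 23 and height 12.
An axis-aligned square enclosing the set must have side ≥ max(width, height).
So the minimum side is max(23, 12) = 23.
Area = 23² = 529.

529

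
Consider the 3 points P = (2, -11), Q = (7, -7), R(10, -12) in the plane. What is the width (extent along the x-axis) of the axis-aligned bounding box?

max x = 10, min x = 2, so width = 8.

8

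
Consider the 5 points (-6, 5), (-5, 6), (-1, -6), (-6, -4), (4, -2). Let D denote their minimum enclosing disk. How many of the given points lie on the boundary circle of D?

3

The minimum enclosing circle is determined by three boundary points: (-5, 6), (-1, -6), (4, -2).
Their circumcentre is (-75/38, 13/38) with r² = 29725/722.
The farthest remaining point (-6, 5) is at distance² 27369/722 ≤ 29725/722.
The points at distance exactly r from the centre are (-5, 6), (-1, -6), (4, -2) — 3 points.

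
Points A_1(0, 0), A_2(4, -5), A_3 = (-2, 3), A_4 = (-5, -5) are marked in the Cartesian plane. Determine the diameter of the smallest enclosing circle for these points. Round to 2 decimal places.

10.68

The minimum enclosing circle is determined by three boundary points: A_2, A_3, A_4.
Their circumcentre is (-0.5, -2.125) with r² = 28.515625.
The farthest remaining point A_1 is at distance² 4.765625 ≤ 28.515625.
Diameter = 2r = 2√(28.515625) ≈ 10.68.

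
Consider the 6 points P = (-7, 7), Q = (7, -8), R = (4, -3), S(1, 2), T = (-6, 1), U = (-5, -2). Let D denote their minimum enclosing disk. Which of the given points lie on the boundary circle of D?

P, Q

By Welzl's lemma the MEC is supported by two points (diametrically opposite) or three points (on a circumcircle).
The farthest pair is P–Q with squared distance 421. The circle on this segment as diameter has centre (0, -0.5) and r² = 421/4 = 105.25.
Check R: distance² to centre = 22.25 ≤ 105.25, so it lies inside.
All remaining points lie in this disk, and no smaller disk contains both endpoints, so this is the minimum enclosing circle.
The points at distance exactly r from the centre are P, Q — 2 points.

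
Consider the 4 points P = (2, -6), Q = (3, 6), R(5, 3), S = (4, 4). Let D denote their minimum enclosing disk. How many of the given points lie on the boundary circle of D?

The farthest pair is P–Q with squared distance 145. The circle on this segment as diameter has centre (2.5, 0) and r² = 145/4 = 36.25.
Check R: distance² to centre = 15.25 ≤ 36.25, so it lies inside.
All remaining points lie in this disk, and no smaller disk contains both endpoints, so this is the minimum enclosing circle.
The points at distance exactly r from the centre are P, Q — 2 points.

2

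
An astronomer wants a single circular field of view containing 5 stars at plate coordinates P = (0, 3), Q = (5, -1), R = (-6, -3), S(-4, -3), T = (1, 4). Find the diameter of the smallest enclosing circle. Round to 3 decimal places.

11.249

By Welzl's lemma the MEC is supported by two points (diametrically opposite) or three points (on a circumcircle).
The minimum enclosing circle is determined by three boundary points: Q, R, T.
Their circumcentre is (-11/18, -25/18) with r² = 5125/162.
The farthest remaining point P is at distance² 3181/162 ≤ 5125/162.
Diameter = 2r = 2√(5125/162) ≈ 11.249.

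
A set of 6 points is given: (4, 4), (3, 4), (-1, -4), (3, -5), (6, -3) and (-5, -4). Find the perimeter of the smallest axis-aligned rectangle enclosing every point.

40

Width = max x − min x = 6 − (-5) = 11.
Height = max y − min y = 4 − (-5) = 9.
Perimeter = 2(11 + 9) = 40.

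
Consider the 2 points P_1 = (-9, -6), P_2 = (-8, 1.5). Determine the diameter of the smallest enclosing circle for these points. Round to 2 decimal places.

7.57

The smallest circle enclosing two points has them as diameter endpoints.
Centre = midpoint = (-8.5, -2.25); r² = |P_1P_2|²/4 = 57.25/4 = 14.3125.
Diameter = 2r = 2√(14.3125) ≈ 7.57.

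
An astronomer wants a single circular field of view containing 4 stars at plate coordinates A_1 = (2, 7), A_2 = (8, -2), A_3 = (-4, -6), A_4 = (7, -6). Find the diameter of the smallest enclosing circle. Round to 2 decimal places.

15.34

By Welzl's lemma the MEC is supported by two points (diametrically opposite) or three points (on a circumcircle).
The minimum enclosing circle is determined by three boundary points: A_1, A_3, A_4.
Their circumcentre is (1.5, -17/26) with r² = 19885/338.
The farthest remaining point A_2 is at distance² 14893/338 ≤ 19885/338.
Diameter = 2r = 2√(19885/338) ≈ 15.34.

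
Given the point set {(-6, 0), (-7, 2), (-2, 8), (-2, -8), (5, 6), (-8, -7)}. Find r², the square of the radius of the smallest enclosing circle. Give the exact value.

84.5

The farthest pair is (5, 6)–(-8, -7) with squared distance 338. The circle on this segment as diameter has centre (-1.5, -0.5) and r² = 338/4 = 84.5.
Check (-6, 0): distance² to centre = 20.5 ≤ 84.5, so it lies inside.
All remaining points lie in this disk, and no smaller disk contains both endpoints, so this is the minimum enclosing circle.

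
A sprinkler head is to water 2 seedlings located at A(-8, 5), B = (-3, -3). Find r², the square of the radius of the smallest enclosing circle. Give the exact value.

The smallest circle enclosing two points has them as diameter endpoints.
Centre = midpoint = (-5.5, 1); r² = |AB|²/4 = 89/4 = 22.25.

22.25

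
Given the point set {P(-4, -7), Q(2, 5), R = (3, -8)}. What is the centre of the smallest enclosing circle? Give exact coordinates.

Side lengths²: PQ² = 180, PR² = 50, QR² = 170.
Since PQ² = 180 < 170 + 50 = 220, the triangle is acute, so the smallest enclosing circle is the circumcircle.
Circumcentre = (1/3, -5/3), r² = 425/9.
Centre = (1/3, -5/3).

(1/3, -5/3)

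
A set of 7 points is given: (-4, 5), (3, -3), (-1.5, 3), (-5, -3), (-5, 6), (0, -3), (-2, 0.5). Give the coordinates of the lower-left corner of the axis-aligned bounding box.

(-5, -3)

x-range [-5, 3], y-range [-3, 6].
The lower-left corner is (-5, -3).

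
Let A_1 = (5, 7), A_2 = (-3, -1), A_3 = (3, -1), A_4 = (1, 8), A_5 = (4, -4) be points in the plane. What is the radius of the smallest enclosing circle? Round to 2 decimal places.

The minimum enclosing circle is determined by three boundary points: A_2, A_4, A_5.
Their circumcentre is (2.42, 1.98) with r² = 38.2568.
The farthest remaining point A_1 is at distance² 31.8568 ≤ 38.2568.
r = √(38.2568) ≈ 6.19.

6.19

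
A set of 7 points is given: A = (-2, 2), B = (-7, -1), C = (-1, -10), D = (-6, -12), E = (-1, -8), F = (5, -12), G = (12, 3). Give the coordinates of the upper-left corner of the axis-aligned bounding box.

x-range [-7, 12], y-range [-12, 3].
The upper-left corner is (-7, 3).

(-7, 3)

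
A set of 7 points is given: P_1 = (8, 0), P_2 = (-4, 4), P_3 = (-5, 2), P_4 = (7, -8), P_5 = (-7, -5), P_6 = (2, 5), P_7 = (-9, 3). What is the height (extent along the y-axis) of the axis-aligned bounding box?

13

max y = 5, min y = -8, so height = 13.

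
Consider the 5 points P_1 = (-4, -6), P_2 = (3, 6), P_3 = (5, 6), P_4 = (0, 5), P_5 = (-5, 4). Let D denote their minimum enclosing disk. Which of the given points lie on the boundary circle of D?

A smallest enclosing disk is always determined by at most three of the input points on its boundary.
The farthest pair is P_1–P_3 with squared distance 225. The circle on this segment as diameter has centre (0.5, 0) and r² = 225/4 = 56.25.
Check P_2: distance² to centre = 42.25 ≤ 56.25, so it lies inside.
All remaining points lie in this disk, and no smaller disk contains both endpoints, so this is the minimum enclosing circle.
The points at distance exactly r from the centre are P_1, P_3 — 2 points.

P_1, P_3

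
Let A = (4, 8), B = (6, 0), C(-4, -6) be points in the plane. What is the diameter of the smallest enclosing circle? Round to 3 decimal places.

Side lengths²: AB² = 68, AC² = 260, BC² = 136.
Since AC² = 260 ≥ 136 + 68 = 204, the angle opposite AC is not acute, so the smallest enclosing circle has AC as diameter.
Centre = midpoint of AC = (0, 1), r² = 260/4 = 65.
Diameter = 2r = 2√65 ≈ 16.125.

16.125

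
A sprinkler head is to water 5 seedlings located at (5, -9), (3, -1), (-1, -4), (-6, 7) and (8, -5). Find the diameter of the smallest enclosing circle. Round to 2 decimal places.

The minimum enclosing circle of a finite set is fixed by two of the points (as a diameter) or three (as a circumcircle).
The farthest pair is (5, -9)–(-6, 7) with squared distance 377. The circle on this segment as diameter has centre (-0.5, -1) and r² = 377/4 = 94.25.
Check (3, -1): distance² to centre = 12.25 ≤ 94.25, so it lies inside.
All remaining points lie in this disk, and no smaller disk contains both endpoints, so this is the minimum enclosing circle.
Diameter = 2r = 2√(94.25) ≈ 19.42.

19.42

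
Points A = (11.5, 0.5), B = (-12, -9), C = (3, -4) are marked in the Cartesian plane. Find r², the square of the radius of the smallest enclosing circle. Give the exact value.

Side lengths²: AB² = 642.5, AC² = 92.5, BC² = 250.
Since AB² = 642.5 ≥ 250 + 92.5 = 342.5, the angle opposite AB is not acute, so the smallest enclosing circle has AB as diameter.
Centre = midpoint of AB = (-0.25, -4.25), r² = 642.5/4 = 160.625.

160.625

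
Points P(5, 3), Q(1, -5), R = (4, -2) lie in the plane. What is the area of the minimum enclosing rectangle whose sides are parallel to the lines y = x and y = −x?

24

In coordinates u = x + y, v = x − y the rectangle is axis-aligned; the map (x,y)→(u,v) scales areas by 2.
u-values: 8, -4, 2; range = 8 − (-4) = 12.
v-values: 2, 6, 6; range = 6 − 2 = 4.
Area = (12 × 4) / 2 = 24.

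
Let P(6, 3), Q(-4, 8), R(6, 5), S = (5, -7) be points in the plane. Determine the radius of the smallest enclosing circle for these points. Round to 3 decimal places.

8.746

By Welzl's lemma the MEC is supported by two points (diametrically opposite) or three points (on a circumcircle).
The farthest pair is Q–S with squared distance 306. The circle on this segment as diameter has centre (0.5, 0.5) and r² = 306/4 = 76.5.
Check P: distance² to centre = 36.5 ≤ 76.5, so it lies inside.
All remaining points lie in this disk, and no smaller disk contains both endpoints, so this is the minimum enclosing circle.
r = √(76.5) ≈ 8.746.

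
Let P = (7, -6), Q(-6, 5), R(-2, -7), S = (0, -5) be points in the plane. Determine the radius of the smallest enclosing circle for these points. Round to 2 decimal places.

The farthest pair is P–Q with squared distance 290. The circle on this segment as diameter has centre (0.5, -0.5) and r² = 290/4 = 72.5.
Check R: distance² to centre = 48.5 ≤ 72.5, so it lies inside.
All remaining points lie in this disk, and no smaller disk contains both endpoints, so this is the minimum enclosing circle.
r = √(72.5) ≈ 8.51.

8.51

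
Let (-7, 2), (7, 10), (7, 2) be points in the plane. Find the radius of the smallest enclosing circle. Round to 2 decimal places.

8.06

Call the three points A, B, C in the order given.
Side lengths²: AB² = 260, AC² = 196, BC² = 64.
Since AB² = 260 ≥ 196 + 64 = 260, the angle opposite AB is not acute, so the smallest enclosing circle has AB as diameter.
Centre = midpoint of AB = (0, 6), r² = 260/4 = 65.
r = √65 ≈ 8.06.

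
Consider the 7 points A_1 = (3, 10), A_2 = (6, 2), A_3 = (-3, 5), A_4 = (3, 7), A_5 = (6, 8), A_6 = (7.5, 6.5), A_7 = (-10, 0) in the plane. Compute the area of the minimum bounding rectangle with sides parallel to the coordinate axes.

175

x ranges over [-10, 7.5], width 17.5.
y ranges over [0, 10], height 10.
Area = 17.5 × 10 = 175.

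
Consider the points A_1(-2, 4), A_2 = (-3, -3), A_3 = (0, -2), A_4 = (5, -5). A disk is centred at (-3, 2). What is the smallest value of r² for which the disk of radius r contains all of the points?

113

The required radius is the distance from (-3, 2) to the farthest point.
Squared distances: 5, 25, 25, 113.
Maximum is 113, attained at A_4.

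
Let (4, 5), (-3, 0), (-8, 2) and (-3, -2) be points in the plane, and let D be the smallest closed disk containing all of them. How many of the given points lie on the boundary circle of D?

The farthest pair is (4, 5)–(-8, 2) with squared distance 153. The circle on this segment as diameter has centre (-2, 3.5) and r² = 153/4 = 38.25.
Check (-3, 0): distance² to centre = 13.25 ≤ 38.25, so it lies inside.
All remaining points lie in this disk, and no smaller disk contains both endpoints, so this is the minimum enclosing circle.
The points at distance exactly r from the centre are (4, 5), (-8, 2) — 2 points.

2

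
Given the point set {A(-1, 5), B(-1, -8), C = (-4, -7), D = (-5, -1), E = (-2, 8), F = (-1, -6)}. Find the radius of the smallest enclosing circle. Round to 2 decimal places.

By Welzl's lemma the MEC is supported by two points (diametrically opposite) or three points (on a circumcircle).
The farthest pair is B–E with squared distance 257. The circle on this segment as diameter has centre (-1.5, 0) and r² = 257/4 = 64.25.
Check A: distance² to centre = 25.25 ≤ 64.25, so it lies inside.
All remaining points lie in this disk, and no smaller disk contains both endpoints, so this is the minimum enclosing circle.
r = √(64.25) ≈ 8.02.

8.02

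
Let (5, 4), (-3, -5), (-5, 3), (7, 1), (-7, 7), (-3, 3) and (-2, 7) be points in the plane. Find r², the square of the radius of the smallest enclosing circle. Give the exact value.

The minimum enclosing circle of a finite set is fixed by two of the points (as a diameter) or three (as a circumcircle).
The minimum enclosing circle is determined by three boundary points: (-3, -5), (7, 1), (-7, 7).
Their circumcentre is (-2/3, 22/9) with r² = 4930/81.
The farthest remaining point (5, 4) is at distance² 2797/81 ≤ 4930/81.

4930/81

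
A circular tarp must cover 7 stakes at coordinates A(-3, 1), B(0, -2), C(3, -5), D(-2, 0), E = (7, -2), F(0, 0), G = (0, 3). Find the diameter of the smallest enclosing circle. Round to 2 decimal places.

10.44

A smallest enclosing disk is always determined by at most three of the input points on its boundary.
The farthest pair is A–E with squared distance 109. The circle on this segment as diameter has centre (2, -0.5) and r² = 109/4 = 27.25.
Check B: distance² to centre = 6.25 ≤ 27.25, so it lies inside.
All remaining points lie in this disk, and no smaller disk contains both endpoints, so this is the minimum enclosing circle.
Diameter = 2r = 2√(27.25) ≈ 10.44.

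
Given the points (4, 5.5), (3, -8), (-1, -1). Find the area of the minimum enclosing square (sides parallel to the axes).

182.25

The bounding box has width 5 and height 13.5.
An axis-aligned square enclosing the set must have side ≥ max(width, height).
So the minimum side is max(5, 13.5) = 13.5.
Area = 13.5² = 182.25.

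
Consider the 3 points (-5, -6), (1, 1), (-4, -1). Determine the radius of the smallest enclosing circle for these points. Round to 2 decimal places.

4.61

Call the three points A, B, C in the order given.
Side lengths²: AB² = 85, AC² = 26, BC² = 29.
Since AB² = 85 ≥ 29 + 26 = 55, the angle opposite AB is not acute, so the smallest enclosing circle has AB as diameter.
Centre = midpoint of AB = (-2, -2.5), r² = 85/4 = 21.25.
r = √(21.25) ≈ 4.61.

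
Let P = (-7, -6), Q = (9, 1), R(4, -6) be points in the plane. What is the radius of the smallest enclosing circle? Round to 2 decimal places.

Side lengths²: PQ² = 305, PR² = 121, QR² = 74.
Since PQ² = 305 ≥ 121 + 74 = 195, the angle opposite PQ is not acute, so the smallest enclosing circle has PQ as diameter.
Centre = midpoint of PQ = (1, -2.5), r² = 305/4 = 76.25.
r = √(76.25) ≈ 8.73.

8.73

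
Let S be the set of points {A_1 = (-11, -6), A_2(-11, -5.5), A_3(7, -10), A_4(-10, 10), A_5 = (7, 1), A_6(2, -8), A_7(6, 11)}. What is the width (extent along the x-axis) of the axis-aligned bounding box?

18

max x = 7, min x = -11, so width = 18.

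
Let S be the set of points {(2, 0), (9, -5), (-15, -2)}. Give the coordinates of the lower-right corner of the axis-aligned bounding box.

x-range [-15, 9], y-range [-5, 0].
The lower-right corner is (9, -5).

(9, -5)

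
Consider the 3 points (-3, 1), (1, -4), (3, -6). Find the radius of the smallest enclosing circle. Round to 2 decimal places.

4.61

Call the three points A, B, C in the order given.
Side lengths²: AB² = 41, AC² = 85, BC² = 8.
Since AC² = 85 ≥ 41 + 8 = 49, the angle opposite AC is not acute, so the smallest enclosing circle has AC as diameter.
Centre = midpoint of AC = (0, -2.5), r² = 85/4 = 21.25.
r = √(21.25) ≈ 4.61.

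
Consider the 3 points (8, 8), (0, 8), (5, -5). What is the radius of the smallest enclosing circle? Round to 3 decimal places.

Call the three points A, B, C in the order given.
Side lengths²: AB² = 64, AC² = 178, BC² = 194.
Since BC² = 194 < 178 + 64 = 242, the triangle is acute, so the smallest enclosing circle is the circumcircle.
Circumcentre = (4, 27/13), r² = 8633/169.
r = √(8633/169) ≈ 7.147.

7.147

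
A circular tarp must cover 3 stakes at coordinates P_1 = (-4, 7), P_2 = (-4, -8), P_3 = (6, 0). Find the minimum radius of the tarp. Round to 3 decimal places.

Side lengths²: P_1P_2² = 225, P_1P_3² = 149, P_2P_3² = 164.
Since P_1P_2² = 225 < 164 + 149 = 313, the triangle is acute, so the smallest enclosing circle is the circumcircle.
Circumcentre = (-1.8, -0.5), r² = 61.09.
r = √(61.09) ≈ 7.816.

7.816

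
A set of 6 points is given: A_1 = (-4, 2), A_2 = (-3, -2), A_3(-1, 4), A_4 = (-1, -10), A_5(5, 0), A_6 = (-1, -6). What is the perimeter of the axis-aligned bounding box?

Width = max x − min x = 5 − (-4) = 9.
Height = max y − min y = 4 − (-10) = 14.
Perimeter = 2(9 + 14) = 46.

46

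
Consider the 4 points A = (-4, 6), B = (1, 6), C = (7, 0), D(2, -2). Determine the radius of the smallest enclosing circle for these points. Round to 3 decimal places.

By Welzl's lemma the MEC is supported by two points (diametrically opposite) or three points (on a circumcircle).
The farthest pair is A–C with squared distance 157. The circle on this segment as diameter has centre (1.5, 3) and r² = 157/4 = 39.25.
Check B: distance² to centre = 9.25 ≤ 39.25, so it lies inside.
All remaining points lie in this disk, and no smaller disk contains both endpoints, so this is the minimum enclosing circle.
r = √(39.25) ≈ 6.265.

6.265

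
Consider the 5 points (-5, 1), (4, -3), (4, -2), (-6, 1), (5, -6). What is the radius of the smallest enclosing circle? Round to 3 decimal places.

6.519

The minimum enclosing circle of a finite set is fixed by two of the points (as a diameter) or three (as a circumcircle).
The farthest pair is (-6, 1)–(5, -6) with squared distance 170. The circle on this segment as diameter has centre (-0.5, -2.5) and r² = 170/4 = 42.5.
Check (-5, 1): distance² to centre = 32.5 ≤ 42.5, so it lies inside.
All remaining points lie in this disk, and no smaller disk contains both endpoints, so this is the minimum enclosing circle.
r = √(42.5) ≈ 6.519.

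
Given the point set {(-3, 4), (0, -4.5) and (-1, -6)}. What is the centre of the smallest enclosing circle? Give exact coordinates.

(-2, -1)

Call the three points A, B, C in the order given.
Side lengths²: AB² = 81.25, AC² = 104, BC² = 3.25.
Since AC² = 104 ≥ 81.25 + 3.25 = 84.5, the angle opposite AC is not acute, so the smallest enclosing circle has AC as diameter.
Centre = midpoint of AC = (-2, -1), r² = 104/4 = 26.
Centre = (-2, -1).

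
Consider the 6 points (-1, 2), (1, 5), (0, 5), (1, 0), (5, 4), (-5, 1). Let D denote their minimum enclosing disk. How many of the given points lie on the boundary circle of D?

2

A smallest enclosing disk is always determined by at most three of the input points on its boundary.
The farthest pair is (5, 4)–(-5, 1) with squared distance 109. The circle on this segment as diameter has centre (0, 2.5) and r² = 109/4 = 27.25.
Check (-1, 2): distance² to centre = 1.25 ≤ 27.25, so it lies inside.
All remaining points lie in this disk, and no smaller disk contains both endpoints, so this is the minimum enclosing circle.
The points at distance exactly r from the centre are (5, 4), (-5, 1) — 2 points.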